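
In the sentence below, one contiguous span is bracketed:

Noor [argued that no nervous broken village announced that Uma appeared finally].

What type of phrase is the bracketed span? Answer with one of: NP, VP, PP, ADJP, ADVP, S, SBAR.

VP

The span is built around the verb "argued" — a verb phrase (VP).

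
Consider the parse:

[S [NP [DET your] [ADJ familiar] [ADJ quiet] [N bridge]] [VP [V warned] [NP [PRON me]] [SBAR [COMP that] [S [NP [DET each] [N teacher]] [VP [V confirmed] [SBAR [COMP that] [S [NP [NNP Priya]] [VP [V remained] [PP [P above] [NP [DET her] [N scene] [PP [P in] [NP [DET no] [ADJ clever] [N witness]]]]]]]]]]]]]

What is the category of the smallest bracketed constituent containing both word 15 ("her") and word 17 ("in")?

NP

Word 15 lies under S → VP → SBAR → S → VP → SBAR → S → VP → PP → NP → DET; word 17 lies under S → VP → SBAR → S → VP → SBAR → S → VP → PP → NP → PP → P. The lowest shared node is the NP.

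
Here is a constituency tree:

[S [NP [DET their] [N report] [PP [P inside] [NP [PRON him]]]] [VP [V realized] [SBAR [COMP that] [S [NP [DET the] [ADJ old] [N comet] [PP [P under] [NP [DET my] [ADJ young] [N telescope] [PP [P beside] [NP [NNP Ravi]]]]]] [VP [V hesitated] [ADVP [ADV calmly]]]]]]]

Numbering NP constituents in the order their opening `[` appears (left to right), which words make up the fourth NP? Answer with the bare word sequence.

my young telescope beside Ravi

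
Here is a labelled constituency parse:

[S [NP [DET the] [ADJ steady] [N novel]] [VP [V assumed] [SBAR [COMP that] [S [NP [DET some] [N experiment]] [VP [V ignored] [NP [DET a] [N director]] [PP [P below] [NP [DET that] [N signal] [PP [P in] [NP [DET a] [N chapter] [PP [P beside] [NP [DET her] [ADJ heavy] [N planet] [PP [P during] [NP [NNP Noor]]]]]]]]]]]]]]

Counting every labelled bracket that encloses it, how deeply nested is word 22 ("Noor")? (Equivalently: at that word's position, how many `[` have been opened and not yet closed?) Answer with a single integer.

14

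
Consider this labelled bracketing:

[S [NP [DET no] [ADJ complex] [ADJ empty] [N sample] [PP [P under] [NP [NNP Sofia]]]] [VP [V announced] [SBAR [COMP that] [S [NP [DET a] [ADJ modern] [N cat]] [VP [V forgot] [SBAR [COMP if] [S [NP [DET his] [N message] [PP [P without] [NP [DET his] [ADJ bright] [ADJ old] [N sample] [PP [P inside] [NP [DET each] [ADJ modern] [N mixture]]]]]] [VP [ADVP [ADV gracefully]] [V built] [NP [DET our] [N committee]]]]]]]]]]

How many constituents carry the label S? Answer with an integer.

Listing each S by its span: [S no complex empty sample under Sofia announced that a modern cat forgot if his message without his bright old sample inside each modern mixture gracefully built our committee]; [S a modern cat forgot if his message without his bright old sample inside each modern mixture gracefully built our committee]; [S his message without his bright old sample inside each modern mixture gracefully built our committee] — that makes 3.

3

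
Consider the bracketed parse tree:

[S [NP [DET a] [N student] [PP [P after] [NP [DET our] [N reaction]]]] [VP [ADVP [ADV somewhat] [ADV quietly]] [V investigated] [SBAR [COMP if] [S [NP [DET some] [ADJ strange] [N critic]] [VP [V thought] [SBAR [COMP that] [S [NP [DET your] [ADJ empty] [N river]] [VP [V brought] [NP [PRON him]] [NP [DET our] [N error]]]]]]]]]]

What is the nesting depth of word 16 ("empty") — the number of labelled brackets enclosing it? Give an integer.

9

Path from the root down to the word: S → VP → SBAR → S → VP → SBAR → S → NP → ADJ. That is 9 enclosing brackets.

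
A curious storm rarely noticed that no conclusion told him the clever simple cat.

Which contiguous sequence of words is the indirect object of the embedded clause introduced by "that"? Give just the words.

him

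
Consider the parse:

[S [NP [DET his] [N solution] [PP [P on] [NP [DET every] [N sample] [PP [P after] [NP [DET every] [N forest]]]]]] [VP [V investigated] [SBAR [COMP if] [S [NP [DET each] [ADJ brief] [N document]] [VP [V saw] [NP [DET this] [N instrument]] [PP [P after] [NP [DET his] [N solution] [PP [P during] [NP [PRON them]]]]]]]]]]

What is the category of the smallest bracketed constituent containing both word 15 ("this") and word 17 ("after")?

VP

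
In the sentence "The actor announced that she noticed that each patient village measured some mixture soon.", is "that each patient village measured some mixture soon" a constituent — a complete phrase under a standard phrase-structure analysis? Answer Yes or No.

"that each patient village measured some mixture soon" is exactly the subordinate clause [SBAR that each patient village measured some mixture soon], a complete constituent.

Yes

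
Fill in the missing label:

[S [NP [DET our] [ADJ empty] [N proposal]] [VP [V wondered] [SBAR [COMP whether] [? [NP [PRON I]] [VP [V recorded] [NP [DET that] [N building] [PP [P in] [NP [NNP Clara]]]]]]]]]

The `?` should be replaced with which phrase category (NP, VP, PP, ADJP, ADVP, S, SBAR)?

S

The `?` node immediately contains: NP, VP. That is the internal structure of a clause, so the label is S.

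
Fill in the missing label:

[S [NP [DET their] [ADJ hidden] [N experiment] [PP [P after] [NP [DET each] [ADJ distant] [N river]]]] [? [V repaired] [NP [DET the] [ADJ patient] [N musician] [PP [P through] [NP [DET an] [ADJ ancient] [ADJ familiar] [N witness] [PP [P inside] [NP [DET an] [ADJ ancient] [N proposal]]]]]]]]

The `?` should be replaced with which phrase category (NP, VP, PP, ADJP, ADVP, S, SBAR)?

VP

The `?` node immediately contains: V 'repaired', NP. That is the internal structure of a verb phrase, so the label is VP.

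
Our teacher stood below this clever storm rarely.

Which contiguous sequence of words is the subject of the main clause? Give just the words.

our teacher

In the main clause the verb is "stood"; the NP preceding it, "our teacher", is the subject.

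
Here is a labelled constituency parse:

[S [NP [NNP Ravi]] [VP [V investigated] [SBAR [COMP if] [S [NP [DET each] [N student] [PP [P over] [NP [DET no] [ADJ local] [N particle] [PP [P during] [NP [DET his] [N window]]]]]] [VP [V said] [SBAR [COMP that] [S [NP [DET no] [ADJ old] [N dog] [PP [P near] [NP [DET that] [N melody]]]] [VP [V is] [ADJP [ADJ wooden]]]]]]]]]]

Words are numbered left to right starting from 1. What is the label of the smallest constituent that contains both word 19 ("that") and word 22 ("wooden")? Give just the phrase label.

S

The smallest bracket enclosing both words is [S no old dog near that melody is wooden], so the label is S.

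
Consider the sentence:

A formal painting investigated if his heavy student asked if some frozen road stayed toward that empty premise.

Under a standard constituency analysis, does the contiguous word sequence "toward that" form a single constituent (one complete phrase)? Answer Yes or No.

No

The smallest constituent containing the whole sequence is the prepositional phrase [PP toward that empty premise], but the sequence is only part of it — it straddles the boundary between preposition "toward" and noun phrase "that empty premise".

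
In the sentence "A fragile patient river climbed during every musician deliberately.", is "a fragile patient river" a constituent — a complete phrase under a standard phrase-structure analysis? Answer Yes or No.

Yes

These words form the whole noun phrase headed by "river", so yes — one constituent.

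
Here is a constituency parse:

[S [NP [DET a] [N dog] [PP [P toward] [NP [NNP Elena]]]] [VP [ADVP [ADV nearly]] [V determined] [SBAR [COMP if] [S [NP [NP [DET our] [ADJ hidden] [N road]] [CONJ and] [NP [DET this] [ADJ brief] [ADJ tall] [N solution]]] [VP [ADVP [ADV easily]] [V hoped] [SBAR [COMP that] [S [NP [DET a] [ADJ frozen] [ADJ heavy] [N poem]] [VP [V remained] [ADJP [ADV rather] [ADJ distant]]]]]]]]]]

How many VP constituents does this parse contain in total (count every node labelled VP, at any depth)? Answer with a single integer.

3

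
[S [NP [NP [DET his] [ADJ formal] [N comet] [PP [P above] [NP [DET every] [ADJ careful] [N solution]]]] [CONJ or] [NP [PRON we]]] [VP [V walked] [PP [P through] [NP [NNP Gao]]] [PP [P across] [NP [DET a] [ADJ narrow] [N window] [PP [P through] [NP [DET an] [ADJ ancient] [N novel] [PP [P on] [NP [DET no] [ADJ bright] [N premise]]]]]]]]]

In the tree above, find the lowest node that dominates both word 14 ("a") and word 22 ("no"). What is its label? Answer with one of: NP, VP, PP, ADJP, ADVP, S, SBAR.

NP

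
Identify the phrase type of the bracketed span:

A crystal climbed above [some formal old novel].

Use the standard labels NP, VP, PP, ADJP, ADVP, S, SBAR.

The span is built around the noun "novel" — a noun phrase (NP).

NP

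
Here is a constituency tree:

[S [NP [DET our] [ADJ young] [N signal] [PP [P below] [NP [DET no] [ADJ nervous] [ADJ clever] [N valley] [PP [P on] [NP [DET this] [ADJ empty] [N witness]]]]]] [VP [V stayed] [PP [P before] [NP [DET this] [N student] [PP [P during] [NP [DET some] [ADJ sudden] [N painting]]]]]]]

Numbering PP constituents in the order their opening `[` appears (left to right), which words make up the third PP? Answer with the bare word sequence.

before this student during some sudden painting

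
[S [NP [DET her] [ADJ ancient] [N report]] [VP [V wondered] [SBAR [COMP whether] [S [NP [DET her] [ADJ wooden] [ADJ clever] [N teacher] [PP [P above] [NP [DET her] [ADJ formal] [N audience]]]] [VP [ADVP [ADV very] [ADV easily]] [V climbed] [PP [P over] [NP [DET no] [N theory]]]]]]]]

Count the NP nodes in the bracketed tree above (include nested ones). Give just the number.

The NP constituents are: [NP her ancient report]; [NP her wooden clever teacher above her formal audience]; [NP her formal audience]; [NP no theory]. Total: 4.

4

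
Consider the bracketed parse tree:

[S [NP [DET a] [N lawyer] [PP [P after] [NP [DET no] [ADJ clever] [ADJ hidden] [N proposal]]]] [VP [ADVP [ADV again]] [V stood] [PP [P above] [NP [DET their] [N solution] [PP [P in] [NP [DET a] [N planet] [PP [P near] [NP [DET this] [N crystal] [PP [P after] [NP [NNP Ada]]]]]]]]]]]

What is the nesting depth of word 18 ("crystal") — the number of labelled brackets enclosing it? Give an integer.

9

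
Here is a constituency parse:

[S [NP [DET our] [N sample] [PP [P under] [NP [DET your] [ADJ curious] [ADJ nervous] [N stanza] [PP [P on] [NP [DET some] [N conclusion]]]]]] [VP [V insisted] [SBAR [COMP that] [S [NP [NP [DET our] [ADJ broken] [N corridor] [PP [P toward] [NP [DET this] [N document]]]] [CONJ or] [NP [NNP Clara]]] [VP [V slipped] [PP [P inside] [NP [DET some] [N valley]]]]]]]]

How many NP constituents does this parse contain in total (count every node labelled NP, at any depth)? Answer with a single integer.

8

Listing each NP by its span: [NP our sample under your curious nervous stanza on some conclusion]; [NP your curious nervous stanza on some conclusion]; [NP some conclusion]; [NP our broken corridor toward this document or Clara]; [NP our broken corridor toward this document]; [NP this document] … — that makes 8.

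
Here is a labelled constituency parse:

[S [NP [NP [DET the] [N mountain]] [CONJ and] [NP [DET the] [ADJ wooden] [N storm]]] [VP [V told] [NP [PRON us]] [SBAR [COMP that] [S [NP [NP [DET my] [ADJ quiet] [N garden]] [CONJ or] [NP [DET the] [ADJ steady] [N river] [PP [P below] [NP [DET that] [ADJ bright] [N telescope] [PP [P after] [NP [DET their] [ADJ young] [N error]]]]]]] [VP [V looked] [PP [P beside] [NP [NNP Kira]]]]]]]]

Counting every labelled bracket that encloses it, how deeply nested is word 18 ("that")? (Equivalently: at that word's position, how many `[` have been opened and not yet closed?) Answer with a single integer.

9

Path from the root down to the word: S → VP → SBAR → S → NP → NP → PP → NP → DET. That is 9 enclosing brackets.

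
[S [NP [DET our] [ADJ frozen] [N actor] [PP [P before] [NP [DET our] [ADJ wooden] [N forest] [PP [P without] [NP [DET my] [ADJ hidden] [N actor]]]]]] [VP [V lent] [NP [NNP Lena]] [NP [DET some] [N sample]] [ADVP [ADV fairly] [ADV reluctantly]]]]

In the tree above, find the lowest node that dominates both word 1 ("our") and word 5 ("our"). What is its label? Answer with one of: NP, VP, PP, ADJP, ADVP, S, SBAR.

NP

Word 1 lies under S → NP → DET; word 5 lies under S → NP → PP → NP → DET. The lowest shared node is the NP.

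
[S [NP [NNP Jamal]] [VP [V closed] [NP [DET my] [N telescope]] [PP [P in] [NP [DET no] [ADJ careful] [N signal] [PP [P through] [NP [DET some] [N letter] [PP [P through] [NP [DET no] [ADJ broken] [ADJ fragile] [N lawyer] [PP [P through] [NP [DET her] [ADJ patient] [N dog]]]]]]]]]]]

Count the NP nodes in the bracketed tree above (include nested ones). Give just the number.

Scanning left to right, an opening `[NP` appears at word positions 1, 3, 6, 10, 13, 18 — 6 in total.

6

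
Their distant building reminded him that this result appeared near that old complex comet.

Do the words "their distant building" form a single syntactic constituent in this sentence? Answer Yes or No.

The sequence corresponds to a single NP node — the noun phrase "their distant building".

Yes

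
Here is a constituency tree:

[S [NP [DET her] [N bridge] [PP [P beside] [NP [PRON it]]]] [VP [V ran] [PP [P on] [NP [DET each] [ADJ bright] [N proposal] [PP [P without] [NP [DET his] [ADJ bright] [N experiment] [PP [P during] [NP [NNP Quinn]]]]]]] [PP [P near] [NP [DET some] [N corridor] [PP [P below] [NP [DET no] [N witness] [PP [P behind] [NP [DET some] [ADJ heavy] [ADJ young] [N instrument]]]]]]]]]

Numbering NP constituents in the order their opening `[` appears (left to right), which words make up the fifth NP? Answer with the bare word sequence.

Quinn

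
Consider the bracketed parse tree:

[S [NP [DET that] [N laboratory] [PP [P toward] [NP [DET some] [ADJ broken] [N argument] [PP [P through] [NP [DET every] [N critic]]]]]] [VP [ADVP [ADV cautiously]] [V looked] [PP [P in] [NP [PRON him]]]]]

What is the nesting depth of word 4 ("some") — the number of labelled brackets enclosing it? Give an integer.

5

Counting open brackets not yet closed at "some": [S [NP [PP [NP [DET = 5.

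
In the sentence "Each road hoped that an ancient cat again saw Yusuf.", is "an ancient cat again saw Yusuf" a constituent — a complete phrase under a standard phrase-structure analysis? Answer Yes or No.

The sequence corresponds to a single S node — the clause "an ancient cat again saw Yusuf".

Yes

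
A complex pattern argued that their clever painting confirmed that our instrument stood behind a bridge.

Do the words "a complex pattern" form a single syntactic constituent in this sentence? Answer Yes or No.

The sequence corresponds to a single NP node — the noun phrase "a complex pattern".

Yes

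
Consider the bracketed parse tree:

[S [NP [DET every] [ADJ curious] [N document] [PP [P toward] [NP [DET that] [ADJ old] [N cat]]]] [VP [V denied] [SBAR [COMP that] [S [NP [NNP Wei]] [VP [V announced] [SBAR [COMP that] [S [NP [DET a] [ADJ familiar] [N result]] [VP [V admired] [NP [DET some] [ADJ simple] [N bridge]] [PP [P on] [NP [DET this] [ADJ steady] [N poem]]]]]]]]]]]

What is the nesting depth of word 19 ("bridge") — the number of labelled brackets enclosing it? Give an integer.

10

The word sits inside N, which is inside NP, inside VP, inside S, inside SBAR, inside VP, inside S, inside SBAR, inside VP, inside S — 10 brackets in all.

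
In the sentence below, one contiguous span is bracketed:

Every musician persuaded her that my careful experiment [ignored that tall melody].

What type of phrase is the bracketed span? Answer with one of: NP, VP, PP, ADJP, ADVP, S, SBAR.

"ignored" is the head of the bracketed span, so the span is a verb phrase: VP.

VP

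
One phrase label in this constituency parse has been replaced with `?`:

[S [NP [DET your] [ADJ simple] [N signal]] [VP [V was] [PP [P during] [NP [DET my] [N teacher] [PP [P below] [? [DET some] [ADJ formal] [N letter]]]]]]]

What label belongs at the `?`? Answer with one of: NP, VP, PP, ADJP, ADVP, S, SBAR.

NP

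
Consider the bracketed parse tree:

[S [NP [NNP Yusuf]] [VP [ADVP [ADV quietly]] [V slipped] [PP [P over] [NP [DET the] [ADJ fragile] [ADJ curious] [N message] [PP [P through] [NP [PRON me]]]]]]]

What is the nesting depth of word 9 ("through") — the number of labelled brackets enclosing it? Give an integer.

6

Counting open brackets not yet closed at "through": [S [VP [PP [NP [PP [P = 6.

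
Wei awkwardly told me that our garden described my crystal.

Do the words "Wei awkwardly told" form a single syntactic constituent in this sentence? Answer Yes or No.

The smallest constituent containing the whole sequence is the clause [S Wei awkwardly told me that our garden described my crystal], but the sequence is only part of it — it straddles the boundary between noun phrase "Wei" and verb phrase "awkwardly told me that our garden described my crystal".

No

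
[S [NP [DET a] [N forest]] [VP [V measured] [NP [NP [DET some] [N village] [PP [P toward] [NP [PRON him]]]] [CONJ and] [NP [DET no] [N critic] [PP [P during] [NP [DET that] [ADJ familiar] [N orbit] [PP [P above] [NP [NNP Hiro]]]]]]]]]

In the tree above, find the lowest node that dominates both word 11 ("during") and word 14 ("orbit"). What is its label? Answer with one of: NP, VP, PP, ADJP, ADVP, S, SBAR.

PP

Word 11 lies under S → VP → NP → NP → PP → P; word 14 lies under S → VP → NP → NP → PP → NP → N. The lowest shared node is the PP.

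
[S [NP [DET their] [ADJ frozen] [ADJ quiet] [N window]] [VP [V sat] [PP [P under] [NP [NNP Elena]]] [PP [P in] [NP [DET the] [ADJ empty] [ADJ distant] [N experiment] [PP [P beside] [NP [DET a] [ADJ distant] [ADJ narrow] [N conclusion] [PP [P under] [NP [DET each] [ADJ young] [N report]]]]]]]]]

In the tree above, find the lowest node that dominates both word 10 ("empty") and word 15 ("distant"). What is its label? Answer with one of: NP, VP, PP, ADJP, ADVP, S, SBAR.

NP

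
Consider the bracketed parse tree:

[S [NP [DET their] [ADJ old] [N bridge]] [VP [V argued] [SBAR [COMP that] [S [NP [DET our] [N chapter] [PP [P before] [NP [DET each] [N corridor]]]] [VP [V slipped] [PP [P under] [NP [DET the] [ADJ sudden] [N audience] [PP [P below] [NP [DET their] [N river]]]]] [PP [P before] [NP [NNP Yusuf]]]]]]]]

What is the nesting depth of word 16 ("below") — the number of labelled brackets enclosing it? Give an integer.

9

The word sits inside P, which is inside PP, inside NP, inside PP, inside VP, inside S, inside SBAR, inside VP, inside S — 9 brackets in all.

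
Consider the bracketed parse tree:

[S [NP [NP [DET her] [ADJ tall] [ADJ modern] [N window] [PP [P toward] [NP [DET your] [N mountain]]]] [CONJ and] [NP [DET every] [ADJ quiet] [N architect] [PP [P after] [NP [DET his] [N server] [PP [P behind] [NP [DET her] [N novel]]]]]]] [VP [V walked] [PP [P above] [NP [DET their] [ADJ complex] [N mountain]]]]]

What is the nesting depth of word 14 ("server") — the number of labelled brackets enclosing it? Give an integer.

Path from the root down to the word: S → NP → NP → PP → NP → N. That is 6 enclosing brackets.

6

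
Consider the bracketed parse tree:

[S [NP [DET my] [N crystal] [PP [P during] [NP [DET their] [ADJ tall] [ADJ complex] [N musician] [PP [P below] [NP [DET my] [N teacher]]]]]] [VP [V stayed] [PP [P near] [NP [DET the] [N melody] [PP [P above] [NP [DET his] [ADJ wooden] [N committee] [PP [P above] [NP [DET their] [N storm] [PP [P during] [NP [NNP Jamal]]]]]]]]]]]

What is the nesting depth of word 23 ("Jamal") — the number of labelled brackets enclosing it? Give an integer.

11

Path from the root down to the word: S → VP → PP → NP → PP → NP → PP → NP → PP → NP → NNP. That is 11 enclosing brackets.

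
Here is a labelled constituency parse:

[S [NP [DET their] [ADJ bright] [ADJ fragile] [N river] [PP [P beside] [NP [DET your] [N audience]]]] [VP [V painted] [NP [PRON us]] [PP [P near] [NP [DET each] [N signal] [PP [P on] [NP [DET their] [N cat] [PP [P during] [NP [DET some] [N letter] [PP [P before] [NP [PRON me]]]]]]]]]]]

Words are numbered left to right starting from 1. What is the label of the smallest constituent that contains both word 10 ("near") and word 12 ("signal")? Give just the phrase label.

The smallest bracket enclosing both words is [PP near each signal on their cat during some letter before me], so the label is PP.

PP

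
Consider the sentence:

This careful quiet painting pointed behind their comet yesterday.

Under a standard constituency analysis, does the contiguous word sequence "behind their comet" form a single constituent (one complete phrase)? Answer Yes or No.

Yes

"behind their comet" is exactly the prepositional phrase [PP behind their comet], a complete constituent.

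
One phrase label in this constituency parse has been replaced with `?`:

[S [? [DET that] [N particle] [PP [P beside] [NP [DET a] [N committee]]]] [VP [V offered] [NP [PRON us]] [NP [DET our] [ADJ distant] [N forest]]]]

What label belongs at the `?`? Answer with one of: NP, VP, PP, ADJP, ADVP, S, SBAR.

NP

Looking at what the `?` directly dominates — DET 'that', N 'particle', PP — this is a noun phrase (NP).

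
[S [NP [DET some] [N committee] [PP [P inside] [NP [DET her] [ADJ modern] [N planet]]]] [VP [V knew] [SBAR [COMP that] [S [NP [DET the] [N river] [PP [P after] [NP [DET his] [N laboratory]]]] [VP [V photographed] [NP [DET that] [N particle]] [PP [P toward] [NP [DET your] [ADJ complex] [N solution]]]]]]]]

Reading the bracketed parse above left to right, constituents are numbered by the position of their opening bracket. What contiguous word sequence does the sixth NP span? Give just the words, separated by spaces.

your complex solution

In left-to-right order the NP constituents are "some committee inside her modern planet"; "her modern planet"; "the river after his laboratory"; "his laboratory"; "that particle"; "your complex solution". Number 6 is "your complex solution".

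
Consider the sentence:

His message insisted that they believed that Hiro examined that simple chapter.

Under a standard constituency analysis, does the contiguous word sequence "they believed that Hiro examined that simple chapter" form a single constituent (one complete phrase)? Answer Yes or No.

Yes

These words form the whole clause headed by "believed", so yes — one constituent.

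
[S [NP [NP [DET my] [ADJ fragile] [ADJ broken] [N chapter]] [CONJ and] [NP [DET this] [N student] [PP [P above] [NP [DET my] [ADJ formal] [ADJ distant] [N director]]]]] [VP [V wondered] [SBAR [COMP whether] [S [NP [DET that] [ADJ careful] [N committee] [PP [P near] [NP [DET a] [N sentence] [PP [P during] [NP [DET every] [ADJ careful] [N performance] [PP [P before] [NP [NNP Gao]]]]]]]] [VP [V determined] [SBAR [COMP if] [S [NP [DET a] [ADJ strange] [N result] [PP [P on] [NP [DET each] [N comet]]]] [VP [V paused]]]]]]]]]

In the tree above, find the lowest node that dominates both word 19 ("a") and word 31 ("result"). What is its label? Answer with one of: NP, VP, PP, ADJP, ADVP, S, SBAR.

S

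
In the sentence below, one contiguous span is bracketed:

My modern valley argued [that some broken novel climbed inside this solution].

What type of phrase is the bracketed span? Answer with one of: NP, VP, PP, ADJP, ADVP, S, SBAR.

The bracketed span "that some broken novel climbed inside this solution" is headed by "that", making it a subordinate clause (SBAR).

SBAR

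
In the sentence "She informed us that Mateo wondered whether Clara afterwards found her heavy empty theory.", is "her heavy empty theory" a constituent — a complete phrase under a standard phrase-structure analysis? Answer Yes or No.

The sequence corresponds to a single NP node — the noun phrase "her heavy empty theory".

Yes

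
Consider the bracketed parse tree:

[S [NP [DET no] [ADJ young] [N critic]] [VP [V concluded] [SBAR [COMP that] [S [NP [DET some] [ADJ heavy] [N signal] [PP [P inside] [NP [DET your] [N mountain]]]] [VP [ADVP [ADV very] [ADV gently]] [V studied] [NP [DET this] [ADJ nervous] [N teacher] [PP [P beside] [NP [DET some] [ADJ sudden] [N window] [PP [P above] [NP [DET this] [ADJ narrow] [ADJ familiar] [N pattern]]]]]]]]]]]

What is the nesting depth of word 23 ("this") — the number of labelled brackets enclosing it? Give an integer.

11

Path from the root down to the word: S → VP → SBAR → S → VP → NP → PP → NP → PP → NP → DET. That is 11 enclosing brackets.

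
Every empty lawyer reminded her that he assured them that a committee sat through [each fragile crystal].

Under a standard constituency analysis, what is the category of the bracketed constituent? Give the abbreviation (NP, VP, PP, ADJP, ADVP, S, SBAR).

The span is built around the noun "crystal" — a noun phrase (NP).

NP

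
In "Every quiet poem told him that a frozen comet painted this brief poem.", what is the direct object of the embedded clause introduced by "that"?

this brief poem

Within the embedded clause introduced by "that", the direct object of "painted" is "this brief poem".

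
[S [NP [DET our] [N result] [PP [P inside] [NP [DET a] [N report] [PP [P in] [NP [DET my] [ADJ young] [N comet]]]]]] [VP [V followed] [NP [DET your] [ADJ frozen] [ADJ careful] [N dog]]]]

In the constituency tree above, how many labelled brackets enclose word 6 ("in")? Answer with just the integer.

6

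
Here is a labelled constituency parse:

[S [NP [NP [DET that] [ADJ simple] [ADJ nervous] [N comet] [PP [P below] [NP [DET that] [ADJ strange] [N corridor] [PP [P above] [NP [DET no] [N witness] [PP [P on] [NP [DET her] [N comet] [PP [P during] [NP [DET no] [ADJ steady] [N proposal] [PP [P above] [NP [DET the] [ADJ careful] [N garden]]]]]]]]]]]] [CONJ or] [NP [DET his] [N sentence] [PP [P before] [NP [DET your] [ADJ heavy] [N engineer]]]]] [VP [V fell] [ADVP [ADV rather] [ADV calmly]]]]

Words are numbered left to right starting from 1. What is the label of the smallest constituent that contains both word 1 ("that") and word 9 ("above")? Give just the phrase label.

Word 1 lies under S → NP → NP → DET; word 9 lies under S → NP → NP → PP → NP → PP → P. The lowest shared node is the NP.

NP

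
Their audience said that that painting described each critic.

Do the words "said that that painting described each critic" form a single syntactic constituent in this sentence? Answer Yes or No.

Yes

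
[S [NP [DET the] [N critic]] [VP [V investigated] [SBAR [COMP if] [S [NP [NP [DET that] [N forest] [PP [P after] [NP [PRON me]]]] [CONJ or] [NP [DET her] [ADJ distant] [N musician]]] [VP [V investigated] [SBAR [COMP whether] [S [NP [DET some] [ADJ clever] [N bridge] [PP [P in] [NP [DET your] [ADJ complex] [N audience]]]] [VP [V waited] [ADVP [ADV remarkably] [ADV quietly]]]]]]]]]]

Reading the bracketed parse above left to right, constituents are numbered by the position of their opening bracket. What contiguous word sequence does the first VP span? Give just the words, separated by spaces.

The VP opening brackets appear, in order, over: "investigated if that forest after me or her distant musician investigated whether some clever bridge in your complex audience waited remarkably quietly"; "investigated whether some clever bridge in your complex audience waited remarkably quietly"; "waited remarkably quietly". The first one spans "investigated if that forest after me or her distant musician investigated whether some clever bridge in your complex audience waited remarkably quietly".

investigated if that forest after me or her distant musician investigated whether some clever bridge in your complex audience waited remarkably quietly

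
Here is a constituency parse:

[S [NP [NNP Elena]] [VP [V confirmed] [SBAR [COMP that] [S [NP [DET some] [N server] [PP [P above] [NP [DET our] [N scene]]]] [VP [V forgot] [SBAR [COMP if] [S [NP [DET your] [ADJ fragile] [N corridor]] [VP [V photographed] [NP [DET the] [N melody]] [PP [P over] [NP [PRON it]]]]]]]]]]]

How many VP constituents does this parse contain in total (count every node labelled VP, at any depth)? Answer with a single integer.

The VP constituents are: [VP confirmed that some server above our scene forgot if your fragile corridor photographed the melody over it]; [VP forgot if your fragile corridor photographed the melody over it]; [VP photographed the melody over it]. Total: 3.

3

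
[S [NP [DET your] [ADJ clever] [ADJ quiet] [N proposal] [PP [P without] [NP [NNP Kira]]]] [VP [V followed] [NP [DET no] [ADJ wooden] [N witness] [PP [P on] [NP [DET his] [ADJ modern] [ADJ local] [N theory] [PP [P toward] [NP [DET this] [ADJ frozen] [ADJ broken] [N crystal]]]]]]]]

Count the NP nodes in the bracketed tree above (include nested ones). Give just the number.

5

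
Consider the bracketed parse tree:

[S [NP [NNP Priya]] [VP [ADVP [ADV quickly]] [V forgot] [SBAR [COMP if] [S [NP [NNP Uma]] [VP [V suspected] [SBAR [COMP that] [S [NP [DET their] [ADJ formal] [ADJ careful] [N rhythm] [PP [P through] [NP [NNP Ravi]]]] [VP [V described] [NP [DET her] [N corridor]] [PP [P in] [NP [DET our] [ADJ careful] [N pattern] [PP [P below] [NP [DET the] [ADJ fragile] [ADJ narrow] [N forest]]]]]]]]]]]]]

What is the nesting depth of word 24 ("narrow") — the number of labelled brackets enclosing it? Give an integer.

Path from the root down to the word: S → VP → SBAR → S → VP → SBAR → S → VP → PP → NP → PP → NP → ADJ. That is 13 enclosing brackets.

13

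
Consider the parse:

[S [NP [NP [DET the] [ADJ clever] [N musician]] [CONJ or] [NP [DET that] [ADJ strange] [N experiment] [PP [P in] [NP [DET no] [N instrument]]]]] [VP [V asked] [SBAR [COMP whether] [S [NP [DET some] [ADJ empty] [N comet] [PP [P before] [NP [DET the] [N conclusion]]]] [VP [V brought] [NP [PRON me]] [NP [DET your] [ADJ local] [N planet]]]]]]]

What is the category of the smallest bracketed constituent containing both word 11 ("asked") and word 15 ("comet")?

Word 11 lies under S → VP → V; word 15 lies under S → VP → SBAR → S → NP → N. The lowest shared node is the VP.

VP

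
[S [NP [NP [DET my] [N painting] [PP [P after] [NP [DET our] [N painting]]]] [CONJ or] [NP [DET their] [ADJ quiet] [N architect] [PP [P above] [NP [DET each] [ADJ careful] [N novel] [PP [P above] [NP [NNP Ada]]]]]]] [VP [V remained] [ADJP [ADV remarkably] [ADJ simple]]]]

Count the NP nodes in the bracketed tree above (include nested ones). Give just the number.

6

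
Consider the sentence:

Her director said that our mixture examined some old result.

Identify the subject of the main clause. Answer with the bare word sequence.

The subject of the main clause is the NP immediately before the verb "said": "her director".

her director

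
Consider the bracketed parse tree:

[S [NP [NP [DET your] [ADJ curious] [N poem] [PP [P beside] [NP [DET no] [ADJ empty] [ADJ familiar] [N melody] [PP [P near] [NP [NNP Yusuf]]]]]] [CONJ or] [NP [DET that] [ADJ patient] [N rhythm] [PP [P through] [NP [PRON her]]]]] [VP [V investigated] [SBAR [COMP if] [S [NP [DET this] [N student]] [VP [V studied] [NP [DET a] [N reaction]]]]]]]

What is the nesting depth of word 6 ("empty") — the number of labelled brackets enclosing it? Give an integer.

Path from the root down to the word: S → NP → NP → PP → NP → ADJ. That is 6 enclosing brackets.

6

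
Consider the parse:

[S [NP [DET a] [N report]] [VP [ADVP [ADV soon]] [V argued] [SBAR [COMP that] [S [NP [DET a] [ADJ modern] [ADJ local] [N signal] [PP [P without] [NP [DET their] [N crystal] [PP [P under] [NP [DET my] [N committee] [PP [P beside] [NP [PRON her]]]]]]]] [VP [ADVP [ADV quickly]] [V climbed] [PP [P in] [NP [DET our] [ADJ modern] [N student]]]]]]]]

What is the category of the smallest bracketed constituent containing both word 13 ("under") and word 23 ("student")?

S

Both words fall inside [S a modern local signal without their crystal under my committee beside her quickly climbed in our modern student] (words 6–23), and no smaller constituent contains them both. Label: S.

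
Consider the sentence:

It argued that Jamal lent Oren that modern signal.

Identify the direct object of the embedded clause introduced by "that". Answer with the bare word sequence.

The verb of the embedded clause introduced by "that" is "lent"; its direct object is the NP "that modern signal".

that modern signal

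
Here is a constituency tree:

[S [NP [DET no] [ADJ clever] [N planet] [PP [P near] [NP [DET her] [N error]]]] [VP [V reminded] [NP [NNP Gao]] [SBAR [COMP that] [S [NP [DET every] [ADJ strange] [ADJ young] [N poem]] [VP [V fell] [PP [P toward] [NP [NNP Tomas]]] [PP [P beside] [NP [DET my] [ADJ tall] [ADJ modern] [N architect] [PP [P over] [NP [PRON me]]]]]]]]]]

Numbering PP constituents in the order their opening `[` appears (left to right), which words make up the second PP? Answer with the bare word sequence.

In left-to-right order the PP constituents are "near her error"; "toward Tomas"; "beside my tall modern architect over me"; "over me". Number 2 is "toward Tomas".

toward Tomas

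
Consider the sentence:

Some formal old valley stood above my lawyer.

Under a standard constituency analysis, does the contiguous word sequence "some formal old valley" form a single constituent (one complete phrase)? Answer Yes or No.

Yes

These words form the whole noun phrase headed by "valley", so yes — one constituent.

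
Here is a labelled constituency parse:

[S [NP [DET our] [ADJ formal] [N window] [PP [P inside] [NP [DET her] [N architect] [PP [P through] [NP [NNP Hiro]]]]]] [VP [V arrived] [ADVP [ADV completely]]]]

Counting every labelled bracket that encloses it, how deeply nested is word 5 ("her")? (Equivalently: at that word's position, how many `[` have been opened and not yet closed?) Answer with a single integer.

5

Path from the root down to the word: S → NP → PP → NP → DET. That is 5 enclosing brackets.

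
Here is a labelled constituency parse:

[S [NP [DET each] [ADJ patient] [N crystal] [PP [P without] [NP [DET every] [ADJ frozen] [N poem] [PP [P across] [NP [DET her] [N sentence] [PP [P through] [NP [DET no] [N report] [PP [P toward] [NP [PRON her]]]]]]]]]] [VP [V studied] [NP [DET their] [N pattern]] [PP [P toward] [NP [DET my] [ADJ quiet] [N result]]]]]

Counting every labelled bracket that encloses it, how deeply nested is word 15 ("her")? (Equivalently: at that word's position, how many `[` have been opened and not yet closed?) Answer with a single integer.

11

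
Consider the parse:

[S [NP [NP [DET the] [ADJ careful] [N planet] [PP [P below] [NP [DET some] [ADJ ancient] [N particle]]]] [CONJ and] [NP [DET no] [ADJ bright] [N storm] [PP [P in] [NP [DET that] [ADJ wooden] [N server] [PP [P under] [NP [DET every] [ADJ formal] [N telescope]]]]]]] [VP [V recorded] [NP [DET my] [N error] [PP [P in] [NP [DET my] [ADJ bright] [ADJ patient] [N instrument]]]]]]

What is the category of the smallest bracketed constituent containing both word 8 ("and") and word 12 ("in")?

The smallest bracket enclosing both words is [NP the careful planet below some ancient particle and no bright storm in that wooden server under every formal telescope], so the label is NP.

NP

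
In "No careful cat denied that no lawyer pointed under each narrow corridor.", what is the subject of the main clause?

In the main clause the verb is "denied"; the NP preceding it, "no careful cat", is the subject.

no careful cat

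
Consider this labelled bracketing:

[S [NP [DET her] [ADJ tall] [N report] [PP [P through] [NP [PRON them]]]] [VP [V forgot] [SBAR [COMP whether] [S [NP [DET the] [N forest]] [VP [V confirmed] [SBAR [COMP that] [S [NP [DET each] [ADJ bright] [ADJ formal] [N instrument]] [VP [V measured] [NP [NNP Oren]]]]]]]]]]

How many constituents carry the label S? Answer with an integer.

3

Listing each S by its span: [S her tall report through them forgot whether the forest confirmed that each bright formal instrument measured Oren]; [S the forest confirmed that each bright formal instrument measured Oren]; [S each bright formal instrument measured Oren] — that makes 3.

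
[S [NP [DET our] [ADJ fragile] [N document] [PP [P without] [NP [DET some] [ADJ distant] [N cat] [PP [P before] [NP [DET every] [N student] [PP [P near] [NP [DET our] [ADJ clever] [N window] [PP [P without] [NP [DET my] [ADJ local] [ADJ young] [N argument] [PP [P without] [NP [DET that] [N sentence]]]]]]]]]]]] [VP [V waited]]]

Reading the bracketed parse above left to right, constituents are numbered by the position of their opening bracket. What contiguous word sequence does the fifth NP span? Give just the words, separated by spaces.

In left-to-right order the NP constituents are "our fragile document without some distant cat before every student near our clever window without my local young argument without that sentence"; "some distant cat before every student near our clever window without my local young argument without that sentence"; "every student near our clever window without my local young argument without that sentence"; "our clever window without my local young argument without that sentence"; "my local young argument without that sentence"; "that sentence". Number 5 is "my local young argument without that sentence".

my local young argument without that sentence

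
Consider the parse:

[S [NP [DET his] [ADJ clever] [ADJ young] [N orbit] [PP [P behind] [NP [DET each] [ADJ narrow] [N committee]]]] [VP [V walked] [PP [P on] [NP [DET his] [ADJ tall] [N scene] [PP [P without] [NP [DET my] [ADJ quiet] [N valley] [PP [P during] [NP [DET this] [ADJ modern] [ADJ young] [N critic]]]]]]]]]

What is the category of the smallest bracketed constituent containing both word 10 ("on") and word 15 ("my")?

The smallest bracket enclosing both words is [PP on his tall scene without my quiet valley during this modern young critic], so the label is PP.

PP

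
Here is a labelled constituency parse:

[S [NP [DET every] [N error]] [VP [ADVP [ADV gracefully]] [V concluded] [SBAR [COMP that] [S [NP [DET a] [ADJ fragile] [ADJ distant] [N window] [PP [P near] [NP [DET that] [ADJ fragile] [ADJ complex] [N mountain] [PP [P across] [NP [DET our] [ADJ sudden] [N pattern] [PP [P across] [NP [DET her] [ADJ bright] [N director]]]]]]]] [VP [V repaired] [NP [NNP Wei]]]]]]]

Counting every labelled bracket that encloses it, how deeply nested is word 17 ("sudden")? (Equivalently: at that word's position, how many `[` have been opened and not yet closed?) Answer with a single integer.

Path from the root down to the word: S → VP → SBAR → S → NP → PP → NP → PP → NP → ADJ. That is 10 enclosing brackets.

10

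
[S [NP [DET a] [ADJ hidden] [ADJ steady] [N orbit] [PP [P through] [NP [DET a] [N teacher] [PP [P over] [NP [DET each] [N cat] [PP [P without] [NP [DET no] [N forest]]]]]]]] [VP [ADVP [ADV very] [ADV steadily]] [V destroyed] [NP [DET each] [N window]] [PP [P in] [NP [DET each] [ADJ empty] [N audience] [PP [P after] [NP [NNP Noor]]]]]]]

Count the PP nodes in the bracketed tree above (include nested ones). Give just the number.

5

Listing each PP by its span: [PP through a teacher over each cat without no forest]; [PP over each cat without no forest]; [PP without no forest]; [PP in each empty audience after Noor]; [PP after Noor] — that makes 5.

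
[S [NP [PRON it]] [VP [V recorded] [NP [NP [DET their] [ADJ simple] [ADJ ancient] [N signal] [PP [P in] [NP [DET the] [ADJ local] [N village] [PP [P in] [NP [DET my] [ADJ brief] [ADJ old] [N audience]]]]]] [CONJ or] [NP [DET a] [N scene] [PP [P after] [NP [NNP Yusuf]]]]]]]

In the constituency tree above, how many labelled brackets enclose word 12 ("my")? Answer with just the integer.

9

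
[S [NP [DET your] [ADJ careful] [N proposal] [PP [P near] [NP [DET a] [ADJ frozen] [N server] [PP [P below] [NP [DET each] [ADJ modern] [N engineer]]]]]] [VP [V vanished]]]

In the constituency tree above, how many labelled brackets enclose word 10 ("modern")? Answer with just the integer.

7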